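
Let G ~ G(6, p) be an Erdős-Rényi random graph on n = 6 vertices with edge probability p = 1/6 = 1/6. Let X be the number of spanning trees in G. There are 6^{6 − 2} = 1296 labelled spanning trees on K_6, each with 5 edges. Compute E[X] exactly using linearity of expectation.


K_6 has 6^{6 − 2} = 1296 labelled spanning trees.
For each such spanning tree H, let X_H = 1 if all 5 edges of H are present in G. Then P[X_H = 1] = p^{5} = (1/6)^{5} = 1/7776.
By linearity: E[X] = Σ_H E[X_H] = 1296 · p^{5} = 1296 · 1/7776 = 1/6.
Numerically: E[X] ≈ 0.167.

E[X] = 1296 · (1/6)^{5} = 1/6 ≈ 0.167.


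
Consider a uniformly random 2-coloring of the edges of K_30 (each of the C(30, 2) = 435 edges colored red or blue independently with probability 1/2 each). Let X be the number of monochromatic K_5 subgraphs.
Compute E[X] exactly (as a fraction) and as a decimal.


Let X = Σ_S X_S over the C(30, 5) = 142506 subsets S of size 5, where X_S = 1 if the K_5 on S is monochromatic.
For a fixed S, the K_5 on S has C(5, 2) = 10 edges. P[all 10 edges red] = (1/2)^10, and likewise for blue, so P[monochromatic] = 2·(1/2)^10 = 2^{1 − 10} = 1/512.
By linearity of expectation: E[X] = C(30, 5) · 2^{1 − 10} = 142506 · 1/512 = 71253/256.
Numerically: E[X] ≈ 278.332.

E[X] = C(30,5)·2^(1−C(5,2)) = 71253/256 ≈ 278.332.


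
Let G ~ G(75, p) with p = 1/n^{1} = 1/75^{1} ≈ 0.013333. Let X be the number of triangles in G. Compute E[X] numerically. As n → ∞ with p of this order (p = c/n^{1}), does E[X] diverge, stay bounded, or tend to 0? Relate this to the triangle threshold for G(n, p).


Number of potential triangles: C(75, 3) = 67525.
Each occurs with probability p³ ≈ (0.013333)³ ≈ 2.3703704e-06.
By linearity: E[X] = C(75, 3)·p³ ≈ 67525 · 2.3703704e-06 ≈ 0.16006.
Here α = 1, so p = 1/n is exactly at the triangle threshold p ~ 1/n. Asymptotically E[X] → c³/6 = 1³/6 = 1/6 ≈ 0.16667, a bounded constant. In this regime the triangle count is asymptotically Poisson(c³/6).

E[X] ≈ 0.16006; in regime p = Θ(1/n^{1}) E[X] stays bounded (at the triangle threshold p ~ 1/n).


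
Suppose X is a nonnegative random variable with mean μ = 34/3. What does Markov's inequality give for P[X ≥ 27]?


μ = E[X] = 34/3, a = 27.
Markov: P[X ≥ 27] ≤ μ/a = (34/3)/27 = 34/81.
Numerically: ≈ 0.41975.
(Since a = 27 > μ = 11.33333, the bound 34/81 is < 1 and informative.)

P[X ≥ 27] ≤ 34/81 ≈ 0.41975.


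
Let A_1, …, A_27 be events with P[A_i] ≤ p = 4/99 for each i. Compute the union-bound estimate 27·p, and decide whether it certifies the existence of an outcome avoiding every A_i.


Union bound: P[∪_{i=1}^{27} A_i] ≤ Σ_i P[A_i] ≤ 27·p = 27·(4/99) = 12/11.
Numerically: 12/11 ≈ 1.091.
Is 12/11 < 1? NO.
Since the bound 12/11 is ≥ 1, the union bound is uninformative here; it does NOT by itself certify existence.

27·p = 12/11 ≈ 1.091; existence NOT certified by the union bound.


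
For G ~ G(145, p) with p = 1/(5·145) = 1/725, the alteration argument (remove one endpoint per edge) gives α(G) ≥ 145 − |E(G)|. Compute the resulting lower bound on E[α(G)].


E[|E(G)|] = C(145, 2)·p = 10440 · (1/725) = 72/5.
E[α(G)] ≥ n − E[|E(G)|] = 145 − 72/5 = 653/5.
Numerically: ≈ 130.600000.
(This is only a lower bound; the true E[α(G)] may be larger.)

E[α(G)] ≥ 653/5 ≈ 130.600000.


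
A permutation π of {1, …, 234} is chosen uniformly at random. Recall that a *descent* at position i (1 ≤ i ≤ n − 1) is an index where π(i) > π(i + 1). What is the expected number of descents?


Write X = Σ X_I over i = 1, …, 233, with X_I the indicator of one descent.
There are 233 indicators.
For each fixed i, the pair (π(i), π(i+1)) is a uniformly random ordered pair of distinct values from {1, …, 234}; by symmetry P[π(i) > π(i+1)] = 1/2.
By linearity: E[X] = 233 · (1/2) = (234 − 1) · (1/2) = 233/2 ≈ 116.500000.

E[X] = 233/2 = 116.500000.


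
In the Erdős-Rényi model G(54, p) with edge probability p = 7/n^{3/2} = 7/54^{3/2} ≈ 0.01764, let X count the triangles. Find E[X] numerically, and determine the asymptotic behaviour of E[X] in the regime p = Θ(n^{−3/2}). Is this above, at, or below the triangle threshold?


Number of potential triangles: C(54, 3) = 24804.
Each occurs with probability p³ ≈ (0.01764)³ ≈ 5.4893662e-06.
By linearity: E[X] = C(54, 3)·p³ ≈ 24804 · 5.4893662e-06 ≈ 0.13616.
Since α = 3/2 > 1, p = c/n^{3/2} = o(1/n) is below the triangle threshold p ~ 1/n. Asymptotically E[X] ~ (c³/6)·n^{3(1−α)} = (7³/6)·n^{-1.5} → 0, so by Markov's inequality G has no triangles w.h.p.

E[X] ≈ 0.13616; in regime p = Θ(1/n^{3/2}) E[X] tends to 0 (below the triangle threshold p ~ 1/n).


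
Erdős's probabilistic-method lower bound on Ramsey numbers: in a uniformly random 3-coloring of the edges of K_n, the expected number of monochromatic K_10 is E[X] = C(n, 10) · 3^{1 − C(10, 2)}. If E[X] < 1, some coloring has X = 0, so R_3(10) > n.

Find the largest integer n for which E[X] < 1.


We need C(n, 10) · 3^{1 − 45} < 1, i.e. C(n, 10) < 3^{45 − 1} = 984770902183611232881.
Check values of n near the boundary:
  n = 571: C(571, 10) = 937951290893172842001; 937951290893172842001 < 984770902183611232881? YES
  n = 572: C(572, 10) = 954640815642161682606; 954640815642161682606 < 984770902183611232881? YES
  n = 573: C(573, 10) = 971597135635805762226; 971597135635805762226 < 984770902183611232881? YES
  n = 574: C(574, 10) = 988824035203816502691; 988824035203816502691 < 984770902183611232881? NO
  n = 575: C(575, 10) = 1006325345561406175305; 1006325345561406175305 < 984770902183611232881? NO
  n = 576: C(576, 10) = 1024104945306307344480; 1024104945306307344480 < 984770902183611232881? NO
The largest n with C(n, 10) < 984770902183611232881 is n = 573 (where E[X] = 35985079097622435638/36472996377170786403 ≈ 0.986623). Hence R_3(10) > 573, i.e. R_3(10) ≥ 574.

Largest n = 573; hence R_3(10) > 573.


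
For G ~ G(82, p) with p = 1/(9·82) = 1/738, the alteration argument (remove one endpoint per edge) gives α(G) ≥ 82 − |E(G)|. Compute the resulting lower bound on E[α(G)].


E[|E(G)|] = C(82, 2)·p = 3321 · (1/738) = 9/2.
E[α(G)] ≥ n − E[|E(G)|] = 82 − 9/2 = 155/2.
Numerically: ≈ 77.50000.
(This is only a lower bound; the true E[α(G)] may be larger.)

E[α(G)] ≥ 155/2 ≈ 77.50000.


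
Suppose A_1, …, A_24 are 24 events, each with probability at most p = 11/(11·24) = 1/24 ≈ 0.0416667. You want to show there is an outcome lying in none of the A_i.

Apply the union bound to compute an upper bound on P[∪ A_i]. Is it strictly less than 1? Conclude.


Union bound: P[∪_{i=1}^{24} A_i] ≤ Σ_i P[A_i] ≤ 24·p = 24·(1/24) = 1.
Numerically: 1 ≈ 1.0000000.
Is 1 < 1? NO.
Since the bound 1 is ≥ 1, the union bound is uninformative here; it does NOT by itself certify existence.

24·p = 1 ≈ 1.0000000; existence NOT certified by the union bound.


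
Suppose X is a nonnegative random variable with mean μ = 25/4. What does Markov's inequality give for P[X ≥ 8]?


μ = E[X] = 25/4, a = 8.
Markov: P[X ≥ 8] ≤ μ/a = (25/4)/8 = 25/32.
Numerically: ≈ 0.7812.
(Since a = 8 > μ = 6.2500, the bound 25/32 is < 1 and informative.)

P[X ≥ 8] ≤ 25/32 ≈ 0.7812.


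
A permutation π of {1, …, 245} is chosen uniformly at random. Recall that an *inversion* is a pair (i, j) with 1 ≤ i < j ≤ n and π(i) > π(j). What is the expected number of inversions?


Write X = Σ X_I over the C(245, 2) = 29890 pairs i < j, with X_I the indicator of one inversion.
There are 29890 indicators.
For each fixed pair i < j, the values π(i) and π(j) are two distinct elements of {1, …, 245} in uniformly random order; by symmetry P[π(i) > π(j)] = 1/2.
By linearity: E[X] = 29890 · (1/2) = C(245, 2) · (1/2) = 29890/2 = 14945 ≈ 14945.0000.

E[X] = 14945 = 14945.0000.


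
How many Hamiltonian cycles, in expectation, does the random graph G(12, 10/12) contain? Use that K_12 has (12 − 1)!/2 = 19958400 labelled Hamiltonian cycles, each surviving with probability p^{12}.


K_12 has (12 − 1)!/2 = 19958400 labelled Hamiltonian cycles.
For each such Hamiltonian cycle H, let X_H = 1 if all 12 edges of H are present in G. Then P[X_H = 1] = p^{12} = (5/6)^{12} = 244140625/2176782336.
By linearity of expectation: E[X] = Σ_H E[X_H] = 19958400 · p^{12} = 19958400 · 244140625/2176782336 = 469970703125/209952.
Numerically: E[X] ≈ 2.23847e+06.

E[X] = 19958400 · (5/6)^{12} = 469970703125/209952 ≈ 2.23847e+06.


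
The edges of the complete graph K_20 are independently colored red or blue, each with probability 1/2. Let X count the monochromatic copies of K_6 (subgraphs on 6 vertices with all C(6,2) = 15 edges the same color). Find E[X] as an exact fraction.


Let X = Σ_S X_S over the C(20, 6) = 38760 subsets S of size 6, where X_S = 1 if the K_6 on S is monochromatic.
For a fixed S, the K_6 on S has C(6, 2) = 15 edges. P[all 15 edges red] = (1/2)^15, and likewise for blue, so P[monochromatic] = 2·(1/2)^15 = 2^{1 − 15} = 1/16384.
By linearity of expectation: E[X] = C(20, 6) · 2^{1 − 15} = 38760 · 1/16384 = 4845/2048.
Numerically: E[X] ≈ 2.36572.

E[X] = C(20,6)·2^(1−C(6,2)) = 4845/2048 ≈ 2.36572.


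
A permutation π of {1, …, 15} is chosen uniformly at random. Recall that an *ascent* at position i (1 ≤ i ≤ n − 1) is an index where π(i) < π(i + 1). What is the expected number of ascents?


Write X = Σ X_I over i = 1, …, 14, with X_I the indicator of one ascent.
There are 14 indicators.
For each fixed i, the pair (π(i), π(i+1)) is a uniformly random ordered pair of distinct values from {1, …, 15}; by symmetry P[π(i) < π(i+1)] = 1/2.
By linearity: E[X] = 14 · (1/2) = (15 − 1) · (1/2) = 7 ≈ 7.000000.

E[X] = 7 = 7.000000.


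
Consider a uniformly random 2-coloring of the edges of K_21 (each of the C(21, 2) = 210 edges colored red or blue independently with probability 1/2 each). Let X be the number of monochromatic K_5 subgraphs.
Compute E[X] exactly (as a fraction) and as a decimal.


Let X = Σ_S X_S over the C(21, 5) = 20349 subsets S of size 5, where X_S = 1 if the K_5 on S is monochromatic.
For a fixed S, the K_5 on S has C(5, 2) = 10 edges. P[all 10 edges red] = (1/2)^10, and likewise for blue, so P[monochromatic] = 2·(1/2)^10 = 2^{1 − 10} = 1/512.
By linearity: E[X] = C(21, 5) · 2^{1 − 10} = 20349 · 1/512 = 20349/512.
Numerically: E[X] ≈ 39.744.

E[X] = C(21,5)·2^(1−C(5,2)) = 20349/512 ≈ 39.744.


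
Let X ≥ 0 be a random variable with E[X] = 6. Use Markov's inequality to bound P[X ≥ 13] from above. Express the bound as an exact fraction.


μ = E[X] = 6, a = 13.
Markov: P[X ≥ 13] ≤ μ/a = (6)/13 = 6/13.
Numerically: ≈ 0.4615.
(Since a = 13 > μ = 6.0000, the bound 6/13 is < 1 and informative.)

P[X ≥ 13] ≤ 6/13 ≈ 0.4615.


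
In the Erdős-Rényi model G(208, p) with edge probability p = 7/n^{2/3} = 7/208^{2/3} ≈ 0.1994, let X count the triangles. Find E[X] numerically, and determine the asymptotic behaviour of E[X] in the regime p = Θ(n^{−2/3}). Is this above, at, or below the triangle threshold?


Number of potential triangles: C(208, 3) = 1478256.
Each occurs with probability p³ ≈ (0.1994)³ ≈ 7.928070e-03.
By linearity: E[X] = C(208, 3)·p³ ≈ 1478256 · 7.928070e-03 ≈ 11719.7163.
Since α = 2/3 < 1, p = c/n^{2/3} ≫ 1/n is above the triangle threshold p ~ 1/n. Asymptotically E[X] ~ (c³/6)·n^{3(1−α)} = (7³/6)·n^{1} → ∞; triangles are abundant w.h.p.

E[X] ≈ 11719.7163; in regime p = Θ(1/n^{2/3}) E[X] diverges (above the triangle threshold p ~ 1/n).


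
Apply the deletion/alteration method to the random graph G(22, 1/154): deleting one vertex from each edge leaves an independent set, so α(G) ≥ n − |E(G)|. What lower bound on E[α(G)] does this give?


E[|E(G)|] = C(22, 2)·p = 231 · (1/154) = 3/2.
E[α(G)] ≥ n − E[|E(G)|] = 22 − 3/2 = 41/2.
Numerically: ≈ 20.500.
(This is only a lower bound; the true E[α(G)] may be larger.)

E[α(G)] ≥ 41/2 ≈ 20.500.


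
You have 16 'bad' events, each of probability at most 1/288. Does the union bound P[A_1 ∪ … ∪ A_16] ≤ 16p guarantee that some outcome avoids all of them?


Union bound: P[∪_{i=1}^{16} A_i] ≤ Σ_i P[A_i] ≤ 16·p = 16·(1/288) = 1/18.
Numerically: 1/18 ≈ 0.0556.
Is 1/18 < 1? YES.
Since P[∪ A_i] ≤ 1/18 < 1, the complement has P[∩ A_i^c] ≥ 1 − 1/18 = 17/18 > 0, so some outcome avoids every A_i.

16·p = 1/18 ≈ 0.0556; existence CERTIFIED by the union bound.


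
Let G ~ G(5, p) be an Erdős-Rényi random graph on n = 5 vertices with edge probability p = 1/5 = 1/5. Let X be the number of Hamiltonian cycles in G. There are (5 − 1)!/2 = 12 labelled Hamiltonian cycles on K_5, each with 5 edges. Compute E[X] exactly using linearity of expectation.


K_5 has (5 − 1)!/2 = 12 labelled Hamiltonian cycles.
For each such Hamiltonian cycle H, let X_H = 1 if all 5 edges of H are present in G. Then P[X_H = 1] = p^{5} = (1/5)^{5} = 1/3125.
By linearity of expectation: E[X] = Σ_H E[X_H] = 12 · p^{5} = 12 · 1/3125 = 12/3125.
Numerically: E[X] ≈ 0.00384.

E[X] = 12 · (1/5)^{5} = 12/3125 ≈ 0.00384.


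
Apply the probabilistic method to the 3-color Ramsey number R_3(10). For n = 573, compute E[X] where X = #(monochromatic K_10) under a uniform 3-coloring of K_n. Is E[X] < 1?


E[X] = C(573, 10) · 3^{1 − 45} = 971597135635805762226 · 3^{−44} = 971597135635805762226/984770902183611232881.
As a reduced fraction: E[X] = 35985079097622435638/36472996377170786403 ≈ 0.9866225.
Is E[X] < 1? YES.
Since E[X] < 1, there exists a 3-coloring of K_{573} with no monochromatic K_10; hence R_3(10) > 573.

E[X] = 35985079097622435638/36472996377170786403 ≈ 0.9866225; E[X] < 1, so R_3(10) > 573.


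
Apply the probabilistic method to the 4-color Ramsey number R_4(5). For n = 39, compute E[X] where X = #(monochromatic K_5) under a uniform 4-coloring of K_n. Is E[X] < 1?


E[X] = C(39, 5) · 4^{1 − 10} = 575757 · 4^{−9} = 575757/262144.
As a reduced fraction: E[X] = 575757/262144 ≈ 2.1963.
Is E[X] < 1? NO.
Since E[X] ≥ 1, the first-moment bound is inconclusive at n = 39; it does NOT by itself certify R_4(5) > 39.

E[X] = 575757/262144 ≈ 2.1963; E[X] ≥ 1; first-moment method inconclusive here.


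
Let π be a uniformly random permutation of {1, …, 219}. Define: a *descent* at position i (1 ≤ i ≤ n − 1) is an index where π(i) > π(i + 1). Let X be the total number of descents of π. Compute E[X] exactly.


Write X = Σ X_I over i = 1, …, 218, with X_I the indicator of one descent.
There are 218 indicators.
For each fixed i, the pair (π(i), π(i+1)) is a uniformly random ordered pair of distinct values from {1, …, 219}; by symmetry P[π(i) > π(i+1)] = 1/2.
By linearity: E[X] = 218 · (1/2) = (219 − 1) · (1/2) = 109 ≈ 109.00000.

E[X] = 109 = 109.00000.


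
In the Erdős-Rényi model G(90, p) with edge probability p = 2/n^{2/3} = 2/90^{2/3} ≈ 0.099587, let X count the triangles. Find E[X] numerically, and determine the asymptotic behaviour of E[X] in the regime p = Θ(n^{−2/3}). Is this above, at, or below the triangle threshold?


Number of potential triangles: C(90, 3) = 117480.
Each occurs with probability p³ ≈ (0.099587)³ ≈ 9.8765432e-04.
By linearity: E[X] = C(90, 3)·p³ ≈ 117480 · 9.8765432e-04 ≈ 116.02963.
Since α = 2/3 < 1, p = c/n^{2/3} ≫ 1/n is above the triangle threshold p ~ 1/n. Asymptotically E[X] ~ (c³/6)·n^{3(1−α)} = (2³/6)·n^{1} → ∞; triangles are abundant w.h.p.

E[X] ≈ 116.02963; in regime p = Θ(1/n^{2/3}) E[X] diverges (above the triangle threshold p ~ 1/n).


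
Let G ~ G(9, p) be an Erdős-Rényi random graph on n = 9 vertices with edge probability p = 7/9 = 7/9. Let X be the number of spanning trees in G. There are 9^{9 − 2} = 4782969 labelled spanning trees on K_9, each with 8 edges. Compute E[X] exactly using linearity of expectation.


K_9 has 9^{9 − 2} = 4782969 labelled spanning trees.
For each such spanning tree H, let X_H = 1 if all 8 edges of H are present in G. Then P[X_H = 1] = p^{8} = (7/9)^{8} = 5764801/43046721.
Summing the indicators: E[X] = Σ_H E[X_H] = 4782969 · p^{8} = 4782969 · 5764801/43046721 = 5764801/9.
Numerically: E[X] ≈ 6.4053e+05.

E[X] = 4782969 · (7/9)^{8} = 5764801/9 ≈ 6.4053e+05.


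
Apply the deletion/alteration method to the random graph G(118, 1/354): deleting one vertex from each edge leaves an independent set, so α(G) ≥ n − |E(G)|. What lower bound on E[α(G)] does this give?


E[|E(G)|] = C(118, 2)·p = 6903 · (1/354) = 39/2.
E[α(G)] ≥ n − E[|E(G)|] = 118 − 39/2 = 197/2.
Numerically: ≈ 98.5000.
(This is only a lower bound; the true E[α(G)] may be larger.)

E[α(G)] ≥ 197/2 ≈ 98.5000.


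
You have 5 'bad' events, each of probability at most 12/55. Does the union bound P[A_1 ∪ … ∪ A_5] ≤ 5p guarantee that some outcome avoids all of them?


Union bound: P[∪_{i=1}^{5} A_i] ≤ Σ_i P[A_i] ≤ 5·p = 5·(12/55) = 12/11.
Numerically: 12/11 ≈ 1.0909091.
Is 12/11 < 1? NO.
Since the bound 12/11 is ≥ 1, the union bound is uninformative here; it does NOT by itself certify existence.

5·p = 12/11 ≈ 1.0909091; existence NOT certified by the union bound.


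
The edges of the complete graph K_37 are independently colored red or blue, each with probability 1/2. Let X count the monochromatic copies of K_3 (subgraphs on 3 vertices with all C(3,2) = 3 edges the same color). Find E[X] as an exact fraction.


Let X = Σ_S X_S over the C(37, 3) = 7770 subsets S of size 3, where X_S = 1 if the K_3 on S is monochromatic.
For a fixed S, the K_3 on S has C(3, 2) = 3 edges. P[all 3 edges red] = (1/2)^3, and likewise for blue, so P[monochromatic] = 2·(1/2)^3 = 2^{1 − 3} = 1/4.
By linearity of expectation: E[X] = C(37, 3) · 2^{1 − 3} = 7770 · 1/4 = 3885/2.
Numerically: E[X] ≈ 1942.50000.

E[X] = C(37,3)·2^(1−C(3,2)) = 3885/2 ≈ 1942.50000.


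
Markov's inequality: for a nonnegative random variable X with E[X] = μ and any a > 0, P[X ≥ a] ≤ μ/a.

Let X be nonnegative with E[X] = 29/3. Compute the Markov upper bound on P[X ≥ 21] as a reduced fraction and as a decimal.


μ = E[X] = 29/3, a = 21.
Markov: P[X ≥ 21] ≤ μ/a = (29/3)/21 = 29/63.
Numerically: ≈ 0.46032.
(Since a = 21 > μ = 9.66667, the bound 29/63 is < 1 and informative.)

P[X ≥ 21] ≤ 29/63 ≈ 0.46032.


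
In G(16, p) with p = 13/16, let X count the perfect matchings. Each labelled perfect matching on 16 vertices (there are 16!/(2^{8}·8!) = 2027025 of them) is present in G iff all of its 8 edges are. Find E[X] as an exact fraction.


K_16 has 16!/(2^{8}·8!) = 2027025 labelled perfect matchings.
For each such perfect matching H, let X_H = 1 if all 8 edges of H are present in G. Then P[X_H = 1] = p^{8} = (13/16)^{8} = 815730721/4294967296.
By linearity: E[X] = Σ_H E[X_H] = 2027025 · p^{8} = 2027025 · 815730721/4294967296 = 1653506564735025/4294967296.
Numerically: E[X] ≈ 3.85e+05.

E[X] = 2027025 · (13/16)^{8} = 1653506564735025/4294967296 ≈ 3.85e+05.


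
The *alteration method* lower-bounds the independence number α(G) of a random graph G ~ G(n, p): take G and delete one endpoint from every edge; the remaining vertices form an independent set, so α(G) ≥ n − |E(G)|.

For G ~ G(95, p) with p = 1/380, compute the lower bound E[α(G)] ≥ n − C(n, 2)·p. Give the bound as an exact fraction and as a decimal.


E[|E(G)|] = C(95, 2)·p = 4465 · (1/380) = 47/4.
E[α(G)] ≥ n − E[|E(G)|] = 95 − 47/4 = 333/4.
Numerically: ≈ 83.2500.
(This is only a lower bound; the true E[α(G)] may be larger.)

E[α(G)] ≥ 333/4 ≈ 83.2500.


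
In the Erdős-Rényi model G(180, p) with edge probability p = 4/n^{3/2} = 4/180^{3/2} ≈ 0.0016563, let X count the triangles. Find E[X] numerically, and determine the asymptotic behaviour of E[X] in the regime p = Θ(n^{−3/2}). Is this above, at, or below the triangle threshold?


Number of potential triangles: C(180, 3) = 955860.
Each occurs with probability p³ ≈ (0.0016563)³ ≈ 4.5441609e-09.
By linearity: E[X] = C(180, 3)·p³ ≈ 955860 · 4.5441609e-09 ≈ 0.00434.
Since α = 3/2 > 1, p = c/n^{3/2} = o(1/n) is below the triangle threshold p ~ 1/n. Asymptotically E[X] ~ (c³/6)·n^{3(1−α)} = (4³/6)·n^{-1.5} → 0, so by Markov's inequality G has no triangles w.h.p.

E[X] ≈ 0.00434; in regime p = Θ(1/n^{3/2}) E[X] tends to 0 (below the triangle threshold p ~ 1/n).


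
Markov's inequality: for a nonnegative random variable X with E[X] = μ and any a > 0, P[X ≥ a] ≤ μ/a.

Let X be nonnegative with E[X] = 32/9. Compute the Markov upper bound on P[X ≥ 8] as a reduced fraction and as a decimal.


μ = E[X] = 32/9, a = 8.
Markov: P[X ≥ 8] ≤ μ/a = (32/9)/8 = 4/9.
Numerically: ≈ 0.44444.
(Since a = 8 > μ = 3.55556, the bound 4/9 is < 1 and informative.)

P[X ≥ 8] ≤ 4/9 ≈ 0.44444.


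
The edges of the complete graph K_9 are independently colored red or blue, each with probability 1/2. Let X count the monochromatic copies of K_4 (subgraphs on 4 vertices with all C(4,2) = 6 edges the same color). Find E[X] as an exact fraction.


Let X = Σ_S X_S over the C(9, 4) = 126 subsets S of size 4, where X_S = 1 if the K_4 on S is monochromatic.
For a fixed S, the K_4 on S has C(4, 2) = 6 edges. P[all 6 edges red] = (1/2)^6, and likewise for blue, so P[monochromatic] = 2·(1/2)^6 = 2^{1 − 6} = 1/32.
Summing: E[X] = C(9, 4) · 2^{1 − 6} = 126 · 1/32 = 63/16.
Numerically: E[X] ≈ 3.9375.

E[X] = C(9,4)·2^(1−C(4,2)) = 63/16 ≈ 3.9375.


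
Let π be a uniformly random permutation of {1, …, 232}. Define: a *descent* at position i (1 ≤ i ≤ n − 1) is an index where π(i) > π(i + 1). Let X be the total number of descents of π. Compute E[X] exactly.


Write X = Σ X_I over i = 1, …, 231, with X_I the indicator of one descent.
There are 231 indicators.
For each fixed i, the pair (π(i), π(i+1)) is a uniformly random ordered pair of distinct values from {1, …, 232}; by symmetry P[π(i) > π(i+1)] = 1/2.
By linearity: E[X] = 231 · (1/2) = (232 − 1) · (1/2) = 231/2 ≈ 115.500.

E[X] = 231/2 = 115.500.


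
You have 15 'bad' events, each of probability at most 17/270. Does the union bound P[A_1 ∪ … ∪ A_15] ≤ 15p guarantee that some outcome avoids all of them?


Union bound: P[∪_{i=1}^{15} A_i] ≤ Σ_i P[A_i] ≤ 15·p = 15·(17/270) = 17/18.
Numerically: 17/18 ≈ 0.944.
Is 17/18 < 1? YES.
Since P[∪ A_i] ≤ 17/18 < 1, the complement has P[∩ A_i^c] ≥ 1 − 17/18 = 1/18 > 0, so some outcome avoids every A_i.

15·p = 17/18 ≈ 0.944; existence CERTIFIED by the union bound.


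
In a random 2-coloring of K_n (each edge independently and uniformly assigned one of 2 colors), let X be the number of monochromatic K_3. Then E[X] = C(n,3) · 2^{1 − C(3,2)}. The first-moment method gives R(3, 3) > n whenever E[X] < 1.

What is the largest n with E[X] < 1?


We need C(n, 3) · 2^{1 − 3} < 1, i.e. C(n, 3) < 2^{3 − 1} = 4.
Check values of n near the boundary:
  n = 3: C(3, 3) = 1; 1 < 4? YES
  n = 4: C(4, 3) = 4; 4 < 4? NO
  n = 5: C(5, 3) = 10; 10 < 4? NO
  n = 6: C(6, 3) = 20; 20 < 4? NO
The largest n with C(n, 3) < 4 is n = 3 (where E[X] = 1/4 ≈ 0.250000). Hence R(3, 3) > 3, i.e. R(3, 3) ≥ 4.

Largest n = 3; hence R(3, 3) > 3.


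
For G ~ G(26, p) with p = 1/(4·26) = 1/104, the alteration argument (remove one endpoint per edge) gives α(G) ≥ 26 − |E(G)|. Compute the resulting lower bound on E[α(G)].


E[|E(G)|] = C(26, 2)·p = 325 · (1/104) = 25/8.
E[α(G)] ≥ n − E[|E(G)|] = 26 − 25/8 = 183/8.
Numerically: ≈ 22.87500.
(This is only a lower bound; the true E[α(G)] may be larger.)

E[α(G)] ≥ 183/8 ≈ 22.87500.


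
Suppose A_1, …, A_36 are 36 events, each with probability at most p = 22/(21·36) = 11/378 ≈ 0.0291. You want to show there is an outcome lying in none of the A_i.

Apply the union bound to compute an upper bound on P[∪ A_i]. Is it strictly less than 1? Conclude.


Union bound: P[∪_{i=1}^{36} A_i] ≤ Σ_i P[A_i] ≤ 36·p = 36·(11/378) = 22/21.
Numerically: 22/21 ≈ 1.0476.
Is 22/21 < 1? NO.
Since the bound 22/21 is ≥ 1, the union bound is uninformative here; it does NOT by itself certify existence.

36·p = 22/21 ≈ 1.0476; existence NOT certified by the union bound.


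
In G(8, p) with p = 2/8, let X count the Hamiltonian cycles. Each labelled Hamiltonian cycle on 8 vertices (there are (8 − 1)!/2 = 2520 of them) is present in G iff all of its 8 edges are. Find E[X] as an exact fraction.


K_8 has (8 − 1)!/2 = 2520 labelled Hamiltonian cycles.
For each such Hamiltonian cycle H, let X_H = 1 if all 8 edges of H are present in G. Then P[X_H = 1] = p^{8} = (1/4)^{8} = 1/65536.
Summing the indicators: E[X] = Σ_H E[X_H] = 2520 · p^{8} = 2520 · 1/65536 = 315/8192.
Numerically: E[X] ≈ 0.03845.

E[X] = 2520 · (1/4)^{8} = 315/8192 ≈ 0.03845.


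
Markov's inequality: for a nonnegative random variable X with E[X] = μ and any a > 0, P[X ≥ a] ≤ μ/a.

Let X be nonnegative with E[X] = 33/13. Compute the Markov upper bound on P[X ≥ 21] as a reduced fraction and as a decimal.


μ = E[X] = 33/13, a = 21.
Markov: P[X ≥ 21] ≤ μ/a = (33/13)/21 = 11/91.
Numerically: ≈ 0.121.
(Since a = 21 > μ = 2.538, the bound 11/91 is < 1 and informative.)

P[X ≥ 21] ≤ 11/91 ≈ 0.121.


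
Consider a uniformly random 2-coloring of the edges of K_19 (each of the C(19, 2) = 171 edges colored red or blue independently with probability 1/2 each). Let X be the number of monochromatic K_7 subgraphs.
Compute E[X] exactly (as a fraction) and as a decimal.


Let X = Σ_S X_S over the C(19, 7) = 50388 subsets S of size 7, where X_S = 1 if the K_7 on S is monochromatic.
For a fixed S, the K_7 on S has C(7, 2) = 21 edges. P[all 21 edges red] = (1/2)^21, and likewise for blue, so P[monochromatic] = 2·(1/2)^21 = 2^{1 − 21} = 1/1048576.
By linearity: E[X] = C(19, 7) · 2^{1 − 21} = 50388 · 1/1048576 = 12597/262144.
Numerically: E[X] ≈ 0.048.

E[X] = C(19,7)·2^(1−C(7,2)) = 12597/262144 ≈ 0.048.


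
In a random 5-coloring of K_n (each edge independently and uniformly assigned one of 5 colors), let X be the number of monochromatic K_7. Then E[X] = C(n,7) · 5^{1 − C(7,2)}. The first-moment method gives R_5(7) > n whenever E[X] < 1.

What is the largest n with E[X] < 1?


We need C(n, 7) · 5^{1 − 21} < 1, i.e. C(n, 7) < 5^{21 − 1} = 95367431640625.
Check values of n near the boundary:
  n = 334: C(334, 7) = 86359460961576; 86359460961576 < 95367431640625? YES
  n = 335: C(335, 7) = 88202498238195; 88202498238195 < 95367431640625? YES
  n = 336: C(336, 7) = 90079147136880; 90079147136880 < 95367431640625? YES
  n = 337: C(337, 7) = 91989916924632; 91989916924632 < 95367431640625? YES
  n = 338: C(338, 7) = 93935323022736; 93935323022736 < 95367431640625? YES
  n = 339: C(339, 7) = 95915887062372; 95915887062372 < 95367431640625? NO
  n = 340: C(340, 7) = 97932136940560; 97932136940560 < 95367431640625? NO
  n = 341: C(341, 7) = 99984606876440; 99984606876440 < 95367431640625? NO
The largest n with C(n, 7) < 95367431640625 is n = 338 (where E[X] = 93935323022736/95367431640625 ≈ 0.985). Hence R_5(7) > 338, i.e. R_5(7) ≥ 339.

Largest n = 338; hence R_5(7) > 338.


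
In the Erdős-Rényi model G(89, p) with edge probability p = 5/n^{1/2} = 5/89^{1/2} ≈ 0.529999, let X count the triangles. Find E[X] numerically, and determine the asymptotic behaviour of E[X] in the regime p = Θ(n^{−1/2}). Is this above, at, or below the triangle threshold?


Number of potential triangles: C(89, 3) = 113564.
Each occurs with probability p³ ≈ (0.529999)³ ≈ 1.48876107e-01.
By linearity: E[X] = C(89, 3)·p³ ≈ 113564 · 1.48876107e-01 ≈ 16906.966186.
Since α = 1/2 < 1, p = c/n^{1/2} ≫ 1/n is above the triangle threshold p ~ 1/n. Asymptotically E[X] ~ (c³/6)·n^{3(1−α)} = (5³/6)·n^{1.5} → ∞; triangles are abundant w.h.p.

E[X] ≈ 16906.966186; in regime p = Θ(1/n^{1/2}) E[X] diverges (above the triangle threshold p ~ 1/n).


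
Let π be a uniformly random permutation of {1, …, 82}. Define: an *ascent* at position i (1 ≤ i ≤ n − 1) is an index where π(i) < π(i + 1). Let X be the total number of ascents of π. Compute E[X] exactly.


Write X = Σ X_I over i = 1, …, 81, with X_I the indicator of one ascent.
There are 81 indicators.
For each fixed i, the pair (π(i), π(i+1)) is a uniformly random ordered pair of distinct values from {1, …, 82}; by symmetry P[π(i) < π(i+1)] = 1/2.
By linearity: E[X] = 81 · (1/2) = (82 − 1) · (1/2) = 81/2 ≈ 40.500.

E[X] = 81/2 = 40.500.


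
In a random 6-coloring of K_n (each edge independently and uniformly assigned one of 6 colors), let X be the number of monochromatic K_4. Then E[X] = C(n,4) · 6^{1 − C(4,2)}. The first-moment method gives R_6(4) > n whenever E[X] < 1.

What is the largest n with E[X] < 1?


We need C(n, 4) · 6^{1 − 6} < 1, i.e. C(n, 4) < 6^{6 − 1} = 7776.
Check values of n near the boundary:
  n = 19: C(19, 4) = 3876; 3876 < 7776? YES
  n = 20: C(20, 4) = 4845; 4845 < 7776? YES
  n = 21: C(21, 4) = 5985; 5985 < 7776? YES
  n = 22: C(22, 4) = 7315; 7315 < 7776? YES
  n = 23: C(23, 4) = 8855; 8855 < 7776? NO
  n = 24: C(24, 4) = 10626; 10626 < 7776? NO
  n = 25: C(25, 4) = 12650; 12650 < 7776? NO
The largest n with C(n, 4) < 7776 is n = 22 (where E[X] = 7315/7776 ≈ 0.940715). Hence R_6(4) > 22, i.e. R_6(4) ≥ 23.

Largest n = 22; hence R_6(4) > 22.


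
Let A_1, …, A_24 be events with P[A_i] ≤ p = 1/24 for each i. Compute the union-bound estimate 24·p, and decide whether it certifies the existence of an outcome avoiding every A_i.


Union bound: P[∪_{i=1}^{24} A_i] ≤ Σ_i P[A_i] ≤ 24·p = 24·(1/24) = 1.
Numerically: 1 ≈ 1.00000.
Is 1 < 1? NO.
Since the bound 1 is ≥ 1, the union bound is uninformative here; it does NOT by itself certify existence.

24·p = 1 ≈ 1.00000; existence NOT certified by the union bound.


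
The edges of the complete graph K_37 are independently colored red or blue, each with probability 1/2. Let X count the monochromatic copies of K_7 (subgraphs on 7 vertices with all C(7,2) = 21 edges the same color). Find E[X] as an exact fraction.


Let X = Σ_S X_S over the C(37, 7) = 10295472 subsets S of size 7, where X_S = 1 if the K_7 on S is monochromatic.
For a fixed S, the K_7 on S has C(7, 2) = 21 edges. P[all 21 edges red] = (1/2)^21, and likewise for blue, so P[monochromatic] = 2·(1/2)^21 = 2^{1 − 21} = 1/1048576.
By linearity: E[X] = C(37, 7) · 2^{1 − 21} = 10295472 · 1/1048576 = 643467/65536.
Numerically: E[X] ≈ 9.818527.

E[X] = C(37,7)·2^(1−C(7,2)) = 643467/65536 ≈ 9.818527.


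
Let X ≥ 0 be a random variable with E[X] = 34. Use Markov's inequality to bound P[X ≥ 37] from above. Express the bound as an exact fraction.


μ = E[X] = 34, a = 37.
Markov: P[X ≥ 37] ≤ μ/a = (34)/37 = 34/37.
Numerically: ≈ 0.91892.
(Since a = 37 > μ = 34.00000, the bound 34/37 is < 1 and informative.)

P[X ≥ 37] ≤ 34/37 ≈ 0.91892.


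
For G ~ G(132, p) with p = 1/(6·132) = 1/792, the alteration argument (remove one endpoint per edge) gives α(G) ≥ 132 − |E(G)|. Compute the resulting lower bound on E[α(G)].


E[|E(G)|] = C(132, 2)·p = 8646 · (1/792) = 131/12.
E[α(G)] ≥ n − E[|E(G)|] = 132 − 131/12 = 1453/12.
Numerically: ≈ 121.08333.
(This is only a lower bound; the true E[α(G)] may be larger.)

E[α(G)] ≥ 1453/12 ≈ 121.08333.


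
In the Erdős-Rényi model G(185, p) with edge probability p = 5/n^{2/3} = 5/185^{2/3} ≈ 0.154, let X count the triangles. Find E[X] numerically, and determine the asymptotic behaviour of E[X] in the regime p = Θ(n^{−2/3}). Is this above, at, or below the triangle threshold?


Number of potential triangles: C(185, 3) = 1038220.
Each occurs with probability p³ ≈ (0.154)³ ≈ 3.652301e-03.
By linearity: E[X] = C(185, 3)·p³ ≈ 1038220 · 3.652301e-03 ≈ 3791.8919.
Since α = 2/3 < 1, p = c/n^{2/3} ≫ 1/n is above the triangle threshold p ~ 1/n. Asymptotically E[X] ~ (c³/6)·n^{3(1−α)} = (5³/6)·n^{1} → ∞; triangles are abundant w.h.p.

E[X] ≈ 3791.8919; in regime p = Θ(1/n^{2/3}) E[X] diverges (above the triangle threshold p ~ 1/n).


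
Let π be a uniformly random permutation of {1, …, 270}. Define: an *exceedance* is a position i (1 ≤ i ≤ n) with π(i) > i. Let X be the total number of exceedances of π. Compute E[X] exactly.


Write X = Σ_{i=1}^{270} X_i, where X_i = 1_{π(i) > i}.
For each fixed i, π(i) is uniform over {1, …, 270} (marginal of a uniform permutation), so P[π(i) > i] = (n − i)/n. Summing: Σ_{i=1}^{270} (n − i)/n = (0 + 1 + … + 269)/270 = 270(270 − 1)/(2·270) = (270 − 1)/2.
Hence E[X] = Σ_{i=1}^{270} (270 − i)/270 = 269/2 ≈ 134.50000.

E[X] = 269/2 = 134.50000.


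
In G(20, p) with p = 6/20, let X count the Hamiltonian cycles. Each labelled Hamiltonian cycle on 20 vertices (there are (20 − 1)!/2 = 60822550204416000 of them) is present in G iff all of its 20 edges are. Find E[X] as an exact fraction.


K_20 has (20 − 1)!/2 = 60822550204416000 labelled Hamiltonian cycles.
For each such Hamiltonian cycle H, let X_H = 1 if all 20 edges of H are present in G. Then P[X_H = 1] = p^{20} = (3/10)^{20} = 3486784401/100000000000000000000.
By linearity of expectation: E[X] = Σ_H E[X_H] = 60822550204416000 · p^{20} = 60822550204416000 · 3486784401/100000000000000000000 = 51776152168407487821/24414062500000.
Numerically: E[X] ≈ 2.121e+06.

E[X] = 60822550204416000 · (3/10)^{20} = 51776152168407487821/24414062500000 ≈ 2.121e+06.


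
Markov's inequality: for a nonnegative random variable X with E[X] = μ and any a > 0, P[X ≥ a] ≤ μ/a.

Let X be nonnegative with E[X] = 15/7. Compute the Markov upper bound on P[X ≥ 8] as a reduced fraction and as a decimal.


μ = E[X] = 15/7, a = 8.
Markov: P[X ≥ 8] ≤ μ/a = (15/7)/8 = 15/56.
Numerically: ≈ 0.267857.
(Since a = 8 > μ = 2.142857, the bound 15/56 is < 1 and informative.)

P[X ≥ 8] ≤ 15/56 ≈ 0.267857.


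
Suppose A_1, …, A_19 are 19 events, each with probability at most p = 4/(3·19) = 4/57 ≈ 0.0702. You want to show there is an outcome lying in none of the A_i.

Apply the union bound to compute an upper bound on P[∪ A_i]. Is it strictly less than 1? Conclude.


Union bound: P[∪_{i=1}^{19} A_i] ≤ Σ_i P[A_i] ≤ 19·p = 19·(4/57) = 4/3.
Numerically: 4/3 ≈ 1.3333.
Is 4/3 < 1? NO.
Since the bound 4/3 is ≥ 1, the union bound is uninformative here; it does NOT by itself certify existence.

19·p = 4/3 ≈ 1.3333; existence NOT certified by the union bound.


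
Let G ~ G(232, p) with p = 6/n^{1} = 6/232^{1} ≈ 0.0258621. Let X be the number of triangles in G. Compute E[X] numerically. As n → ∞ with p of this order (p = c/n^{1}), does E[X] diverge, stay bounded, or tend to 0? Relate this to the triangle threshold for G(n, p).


Number of potential triangles: C(232, 3) = 2054360.
Each occurs with probability p³ ≈ (0.0258621)³ ≈ 1.72977572e-05.
By linearity: E[X] = C(232, 3)·p³ ≈ 2054360 · 1.72977572e-05 ≈ 35.535820.
Here α = 1, so p = 6/n is exactly at the triangle threshold p ~ 1/n. Asymptotically E[X] → c³/6 = 6³/6 = 36 ≈ 36.000000, a bounded constant. In this regime the triangle count is asymptotically Poisson(c³/6).

E[X] ≈ 35.535820; in regime p = Θ(1/n^{1}) E[X] stays bounded (at the triangle threshold p ~ 1/n).


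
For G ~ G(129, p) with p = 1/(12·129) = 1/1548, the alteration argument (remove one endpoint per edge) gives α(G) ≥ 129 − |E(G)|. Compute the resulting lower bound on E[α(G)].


E[|E(G)|] = C(129, 2)·p = 8256 · (1/1548) = 16/3.
E[α(G)] ≥ n − E[|E(G)|] = 129 − 16/3 = 371/3.
Numerically: ≈ 123.666667.
(This is only a lower bound; the true E[α(G)] may be larger.)

E[α(G)] ≥ 371/3 ≈ 123.666667.


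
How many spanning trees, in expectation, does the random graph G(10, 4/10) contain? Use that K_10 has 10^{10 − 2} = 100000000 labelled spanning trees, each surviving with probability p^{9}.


K_10 has 10^{10 − 2} = 100000000 labelled spanning trees.
For each such spanning tree H, let X_H = 1 if all 9 edges of H are present in G. Then P[X_H = 1] = p^{9} = (2/5)^{9} = 512/1953125.
By linearity of expectation: E[X] = Σ_H E[X_H] = 100000000 · p^{9} = 100000000 · 512/1953125 = 131072/5.
Numerically: E[X] ≈ 26214.

E[X] = 100000000 · (2/5)^{9} = 131072/5 ≈ 26214.


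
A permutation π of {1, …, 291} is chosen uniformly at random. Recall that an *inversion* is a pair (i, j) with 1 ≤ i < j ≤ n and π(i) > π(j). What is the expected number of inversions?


Write X = Σ X_I over the C(291, 2) = 42195 pairs i < j, with X_I the indicator of one inversion.
There are 42195 indicators.
For each fixed pair i < j, the values π(i) and π(j) are two distinct elements of {1, …, 291} in uniformly random order; by symmetry P[π(i) > π(j)] = 1/2.
By linearity: E[X] = 42195 · (1/2) = C(291, 2) · (1/2) = 42195/2 = 42195/2 ≈ 21097.50000.

E[X] = 42195/2 = 21097.50000.


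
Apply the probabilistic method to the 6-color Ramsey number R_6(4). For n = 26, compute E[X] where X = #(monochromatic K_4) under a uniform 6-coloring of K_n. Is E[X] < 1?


E[X] = C(26, 4) · 6^{1 − 6} = 14950 · 6^{−5} = 14950/7776.
As a reduced fraction: E[X] = 7475/3888 ≈ 1.9226.
Is E[X] < 1? NO.
Since E[X] ≥ 1, the first-moment bound is inconclusive at n = 26; it does NOT by itself certify R_6(4) > 26.

E[X] = 7475/3888 ≈ 1.9226; E[X] ≥ 1; first-moment method inconclusive here.


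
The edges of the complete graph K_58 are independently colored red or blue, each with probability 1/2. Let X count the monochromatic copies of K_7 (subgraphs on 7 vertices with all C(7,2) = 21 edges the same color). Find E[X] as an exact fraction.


Let X = Σ_S X_S over the C(58, 7) = 300674088 subsets S of size 7, where X_S = 1 if the K_7 on S is monochromatic.
For a fixed S, the K_7 on S has C(7, 2) = 21 edges. P[all 21 edges red] = (1/2)^21, and likewise for blue, so P[monochromatic] = 2·(1/2)^21 = 2^{1 − 21} = 1/1048576.
Summing: E[X] = C(58, 7) · 2^{1 − 21} = 300674088 · 1/1048576 = 37584261/131072.
Numerically: E[X] ≈ 286.7452.

E[X] = C(58,7)·2^(1−C(7,2)) = 37584261/131072 ≈ 286.7452.


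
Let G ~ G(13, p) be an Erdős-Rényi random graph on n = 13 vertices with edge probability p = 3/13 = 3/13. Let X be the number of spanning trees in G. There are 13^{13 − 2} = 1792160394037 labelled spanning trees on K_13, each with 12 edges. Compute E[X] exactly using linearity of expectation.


K_13 has 13^{13 − 2} = 1792160394037 labelled spanning trees.
For each such spanning tree H, let X_H = 1 if all 12 edges of H are present in G. Then P[X_H = 1] = p^{12} = (3/13)^{12} = 531441/23298085122481.
By linearity of expectation: E[X] = Σ_H E[X_H] = 1792160394037 · p^{12} = 1792160394037 · 531441/23298085122481 = 531441/13.
Numerically: E[X] ≈ 4.088e+04.

E[X] = 1792160394037 · (3/13)^{12} = 531441/13 ≈ 4.088e+04.


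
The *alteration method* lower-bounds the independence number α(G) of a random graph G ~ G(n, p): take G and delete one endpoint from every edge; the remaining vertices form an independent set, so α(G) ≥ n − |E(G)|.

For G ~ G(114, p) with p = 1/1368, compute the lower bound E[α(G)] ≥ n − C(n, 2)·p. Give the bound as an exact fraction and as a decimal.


E[|E(G)|] = C(114, 2)·p = 6441 · (1/1368) = 113/24.
E[α(G)] ≥ n − E[|E(G)|] = 114 − 113/24 = 2623/24.
Numerically: ≈ 109.2917.
(This is only a lower bound; the true E[α(G)] may be larger.)

E[α(G)] ≥ 2623/24 ≈ 109.2917.


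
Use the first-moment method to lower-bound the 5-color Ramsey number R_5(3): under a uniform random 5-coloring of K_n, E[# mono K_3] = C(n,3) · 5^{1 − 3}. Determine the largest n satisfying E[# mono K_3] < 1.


We need C(n, 3) · 5^{1 − 3} < 1, i.e. C(n, 3) < 5^{3 − 1} = 25.
Check values of n near the boundary:
  n = 3: C(3, 3) = 1; 1 < 25? YES
  n = 4: C(4, 3) = 4; 4 < 25? YES
  n = 5: C(5, 3) = 10; 10 < 25? YES
  n = 6: C(6, 3) = 20; 20 < 25? YES
  n = 7: C(7, 3) = 35; 35 < 25? NO
  n = 8: C(8, 3) = 56; 56 < 25? NO
The largest n with C(n, 3) < 25 is n = 6 (where E[X] = 4/5 ≈ 0.800). Hence R_5(3) > 6, i.e. R_5(3) ≥ 7.

Largest n = 6; hence R_5(3) > 6.
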